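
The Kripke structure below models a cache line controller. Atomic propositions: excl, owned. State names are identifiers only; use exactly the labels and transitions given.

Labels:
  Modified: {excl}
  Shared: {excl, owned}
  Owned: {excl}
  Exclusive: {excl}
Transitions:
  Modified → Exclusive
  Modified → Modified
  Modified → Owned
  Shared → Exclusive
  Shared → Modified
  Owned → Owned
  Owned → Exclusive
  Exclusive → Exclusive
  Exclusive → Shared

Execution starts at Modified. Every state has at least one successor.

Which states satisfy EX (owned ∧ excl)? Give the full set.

States satisfying owned ∧ excl: {Shared}.
States satisfying EX (owned ∧ excl): {Exclusive}.

{Exclusive}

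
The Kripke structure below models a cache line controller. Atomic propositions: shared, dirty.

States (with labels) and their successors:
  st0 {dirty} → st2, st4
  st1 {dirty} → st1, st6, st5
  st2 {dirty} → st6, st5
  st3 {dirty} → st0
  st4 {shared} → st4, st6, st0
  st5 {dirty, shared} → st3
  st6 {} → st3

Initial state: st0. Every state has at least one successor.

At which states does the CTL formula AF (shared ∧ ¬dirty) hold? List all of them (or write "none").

{st4}

States satisfying shared ∧ ¬dirty: {st4}.
States satisfying AF (shared ∧ ¬dirty): {st4}.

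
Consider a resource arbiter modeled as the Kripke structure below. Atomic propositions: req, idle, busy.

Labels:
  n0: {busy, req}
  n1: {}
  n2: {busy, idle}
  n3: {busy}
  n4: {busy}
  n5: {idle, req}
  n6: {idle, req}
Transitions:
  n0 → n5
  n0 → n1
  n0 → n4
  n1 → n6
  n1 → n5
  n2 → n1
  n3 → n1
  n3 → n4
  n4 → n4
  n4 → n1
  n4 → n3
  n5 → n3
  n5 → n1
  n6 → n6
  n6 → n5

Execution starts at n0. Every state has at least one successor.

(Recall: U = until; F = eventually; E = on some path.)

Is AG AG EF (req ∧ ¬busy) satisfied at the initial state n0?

States satisfying AG EF (req ∧ ¬busy): {n0, n1, n2, n3, n4, n5, n6}.
States satisfying AG AG EF (req ∧ ¬busy): {n0, n1, n2, n3, n4, n5, n6}.
Every state reachable from n0 satisfies AG EF (req ∧ ¬busy).
n0 ∈ Sat(AG AG EF (req ∧ ¬busy)).

Holds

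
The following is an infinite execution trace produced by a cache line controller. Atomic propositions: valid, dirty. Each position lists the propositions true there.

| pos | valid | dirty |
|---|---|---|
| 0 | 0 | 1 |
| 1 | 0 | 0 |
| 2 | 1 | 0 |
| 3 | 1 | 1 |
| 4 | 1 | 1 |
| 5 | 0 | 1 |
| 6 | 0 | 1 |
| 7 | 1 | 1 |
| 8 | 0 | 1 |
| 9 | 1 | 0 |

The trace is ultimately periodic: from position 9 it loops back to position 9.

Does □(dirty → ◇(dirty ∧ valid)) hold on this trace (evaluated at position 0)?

No

dirty → ◇(dirty ∧ valid) must hold at every position from 0 onward. It fails at position 8, so □(dirty → ◇(dirty ∧ valid)) is false.
Positions where dirty holds: 0, 3, 4, 5, 6, 7, 8.
Check ◇(dirty ∧ valid) at each: 0→ok, 3→ok, 4→ok, 5→ok, 6→ok, 7→ok, 8→fails.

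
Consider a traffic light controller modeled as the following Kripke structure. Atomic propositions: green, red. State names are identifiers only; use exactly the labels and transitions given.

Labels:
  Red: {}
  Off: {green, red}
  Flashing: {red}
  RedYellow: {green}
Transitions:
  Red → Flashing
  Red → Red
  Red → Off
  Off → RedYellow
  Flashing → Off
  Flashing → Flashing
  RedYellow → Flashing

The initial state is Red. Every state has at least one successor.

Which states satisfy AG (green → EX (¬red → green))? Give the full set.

{Red, Off, Flashing, RedYellow}

States satisfying green → EX (¬red → green): {Red, Off, Flashing, RedYellow}.
States satisfying AG (green → EX (¬red → green)): {Red, Off, Flashing, RedYellow}.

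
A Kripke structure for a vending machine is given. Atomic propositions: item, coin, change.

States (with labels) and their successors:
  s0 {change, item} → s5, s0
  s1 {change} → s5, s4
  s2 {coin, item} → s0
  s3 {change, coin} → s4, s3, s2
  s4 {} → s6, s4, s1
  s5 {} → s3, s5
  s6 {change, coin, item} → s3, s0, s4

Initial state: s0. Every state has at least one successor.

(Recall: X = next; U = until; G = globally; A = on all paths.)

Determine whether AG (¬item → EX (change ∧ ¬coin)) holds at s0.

States satisfying ¬item → EX (change ∧ ¬coin): {s0, s2, s4, s6}.
States satisfying AG (¬item → EX (change ∧ ¬coin)): ∅.
s1 is reachable from s0 and violates ¬item → EX (change ∧ ¬coin), so AG fails at s0.
s0 ∉ Sat(AG (¬item → EX (change ∧ ¬coin))).

Violated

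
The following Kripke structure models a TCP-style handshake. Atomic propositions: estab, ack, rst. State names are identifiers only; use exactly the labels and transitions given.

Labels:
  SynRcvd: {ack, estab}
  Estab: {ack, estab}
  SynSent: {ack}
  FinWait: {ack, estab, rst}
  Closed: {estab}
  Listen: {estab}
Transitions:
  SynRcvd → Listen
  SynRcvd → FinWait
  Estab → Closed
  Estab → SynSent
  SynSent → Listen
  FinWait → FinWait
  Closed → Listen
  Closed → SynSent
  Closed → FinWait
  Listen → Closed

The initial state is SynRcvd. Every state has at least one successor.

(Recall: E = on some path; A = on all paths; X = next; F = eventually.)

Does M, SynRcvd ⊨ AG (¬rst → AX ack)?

States satisfying ¬rst → AX ack: {FinWait}.
States satisfying AG (¬rst → AX ack): {FinWait}.
Closed is reachable from SynRcvd and violates ¬rst → AX ack, so AG fails at SynRcvd.
SynRcvd ∉ Sat(AG (¬rst → AX ack)).

Does not hold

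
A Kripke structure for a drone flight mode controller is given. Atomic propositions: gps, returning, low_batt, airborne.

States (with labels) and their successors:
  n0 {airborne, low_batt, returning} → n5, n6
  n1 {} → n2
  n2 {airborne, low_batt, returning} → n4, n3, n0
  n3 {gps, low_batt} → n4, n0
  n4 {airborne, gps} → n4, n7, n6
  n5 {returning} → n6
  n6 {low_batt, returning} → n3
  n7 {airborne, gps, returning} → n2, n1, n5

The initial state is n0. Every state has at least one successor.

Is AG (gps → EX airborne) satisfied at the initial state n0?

States satisfying gps → EX airborne: {n0, n1, n2, n3, n4, n5, n6, n7}.
States satisfying AG (gps → EX airborne): {n0, n1, n2, n3, n4, n5, n6, n7}.
Every state reachable from n0 satisfies gps → EX airborne.
n0 ∈ Sat(AG (gps → EX airborne)).

Satisfied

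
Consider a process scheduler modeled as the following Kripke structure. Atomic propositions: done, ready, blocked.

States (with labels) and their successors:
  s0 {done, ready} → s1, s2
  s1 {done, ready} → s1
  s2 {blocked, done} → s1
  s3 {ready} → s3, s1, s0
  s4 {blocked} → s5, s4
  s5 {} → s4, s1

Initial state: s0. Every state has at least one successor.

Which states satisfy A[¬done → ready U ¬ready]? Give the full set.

States satisfying ¬done → ready: {s0, s1, s2, s3}.
States satisfying ¬ready: {s2, s4, s5}.
States satisfying A[¬done → ready U ¬ready]: {s2, s4, s5}.

{s2, s4, s5}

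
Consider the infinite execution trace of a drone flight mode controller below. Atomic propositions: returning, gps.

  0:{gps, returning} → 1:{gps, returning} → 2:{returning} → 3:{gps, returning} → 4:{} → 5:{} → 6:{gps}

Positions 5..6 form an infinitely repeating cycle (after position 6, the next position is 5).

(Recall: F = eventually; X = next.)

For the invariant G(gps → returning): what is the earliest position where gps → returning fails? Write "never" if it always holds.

6

Check gps → returning at each position in order: 0 ✓, 1 ✓, 2 ✓, 3 ✓, 4 ✓, 5 ✓.
At position 6 the labels are {gps}, so gps → returning is false there. This is the first violation.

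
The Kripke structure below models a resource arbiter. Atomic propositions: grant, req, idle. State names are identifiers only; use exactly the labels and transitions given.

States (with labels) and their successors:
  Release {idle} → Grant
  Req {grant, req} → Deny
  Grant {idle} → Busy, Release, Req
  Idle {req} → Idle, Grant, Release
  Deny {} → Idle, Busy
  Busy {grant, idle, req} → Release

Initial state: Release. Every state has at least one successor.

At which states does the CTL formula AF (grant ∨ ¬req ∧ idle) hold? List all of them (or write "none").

{Release, Req, Grant, Busy}

States satisfying grant ∨ ¬req ∧ idle: {Release, Req, Grant, Busy}.
States satisfying AF (grant ∨ ¬req ∧ idle): {Release, Req, Grant, Busy}.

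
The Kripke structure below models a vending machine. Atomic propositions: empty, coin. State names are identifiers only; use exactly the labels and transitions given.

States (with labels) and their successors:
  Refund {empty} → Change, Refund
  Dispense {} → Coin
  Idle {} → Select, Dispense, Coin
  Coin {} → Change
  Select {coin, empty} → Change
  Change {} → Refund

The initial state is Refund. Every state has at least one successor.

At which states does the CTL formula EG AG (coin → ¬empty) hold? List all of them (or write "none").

{Refund, Dispense, Coin, Change}

States satisfying AG (coin → ¬empty): {Refund, Dispense, Coin, Change}.
States satisfying EG AG (coin → ¬empty): {Refund, Dispense, Coin, Change}.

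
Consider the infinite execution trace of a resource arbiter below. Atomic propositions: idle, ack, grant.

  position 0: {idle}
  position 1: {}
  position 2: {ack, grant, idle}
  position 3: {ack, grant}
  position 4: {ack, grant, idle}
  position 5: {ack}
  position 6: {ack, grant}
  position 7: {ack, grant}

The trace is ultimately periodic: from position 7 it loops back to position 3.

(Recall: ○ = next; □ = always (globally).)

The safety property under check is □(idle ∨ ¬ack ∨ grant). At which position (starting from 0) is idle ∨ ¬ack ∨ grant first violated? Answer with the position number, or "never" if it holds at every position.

5

Check idle ∨ ¬ack ∨ grant at each position in order: 0 ✓, 1 ✓, 2 ✓, 3 ✓, 4 ✓.
At position 5 the labels are {ack}, so idle ∨ ¬ack ∨ grant is false there. This is the first violation.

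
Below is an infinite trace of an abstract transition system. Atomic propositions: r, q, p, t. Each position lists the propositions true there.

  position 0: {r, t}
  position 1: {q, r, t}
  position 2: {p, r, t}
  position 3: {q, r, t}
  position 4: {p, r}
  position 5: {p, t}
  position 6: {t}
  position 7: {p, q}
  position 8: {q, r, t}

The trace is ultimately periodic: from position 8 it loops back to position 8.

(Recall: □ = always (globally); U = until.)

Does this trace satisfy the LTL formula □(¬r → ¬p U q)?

No

¬r → ¬p U q must hold at every position from 0 onward. It fails at position 5, so □(¬r → ¬p U q) is false.
Positions where ¬r holds: 5, 6, 7.
Check ¬p U q at each: 5→fails, 6→ok, 7→ok.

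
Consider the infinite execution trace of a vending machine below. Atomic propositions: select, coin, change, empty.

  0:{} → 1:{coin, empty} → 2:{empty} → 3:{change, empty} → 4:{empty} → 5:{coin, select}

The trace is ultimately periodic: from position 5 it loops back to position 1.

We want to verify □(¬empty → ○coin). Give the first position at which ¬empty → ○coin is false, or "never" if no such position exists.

¬empty → ○coin holds at every position 0..5, and those are all the positions the trace ever visits, so the invariant □(¬empty → ○coin) is never violated.

never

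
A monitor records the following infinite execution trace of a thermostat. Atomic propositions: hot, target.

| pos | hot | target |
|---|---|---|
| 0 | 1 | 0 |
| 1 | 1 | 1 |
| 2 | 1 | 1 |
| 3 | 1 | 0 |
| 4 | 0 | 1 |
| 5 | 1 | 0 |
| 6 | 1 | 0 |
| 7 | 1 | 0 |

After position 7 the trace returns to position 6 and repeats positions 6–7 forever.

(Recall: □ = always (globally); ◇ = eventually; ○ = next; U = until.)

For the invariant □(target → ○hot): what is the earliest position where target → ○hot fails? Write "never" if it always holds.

target → ○hot holds at every position 0..7, and those are all the positions the trace ever visits, so the invariant □(target → ○hot) is never violated.

never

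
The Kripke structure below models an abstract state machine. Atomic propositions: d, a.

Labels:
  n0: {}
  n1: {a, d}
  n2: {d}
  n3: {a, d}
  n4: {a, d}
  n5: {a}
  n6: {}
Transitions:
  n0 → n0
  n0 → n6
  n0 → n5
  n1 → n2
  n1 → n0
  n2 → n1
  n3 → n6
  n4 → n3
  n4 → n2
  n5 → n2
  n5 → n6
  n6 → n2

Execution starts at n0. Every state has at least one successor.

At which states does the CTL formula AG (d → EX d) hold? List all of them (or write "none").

States satisfying d → EX d: {n0, n1, n2, n4, n5, n6}.
States satisfying AG (d → EX d): {n0, n1, n2, n5, n6}.

{n0, n1, n2, n5, n6}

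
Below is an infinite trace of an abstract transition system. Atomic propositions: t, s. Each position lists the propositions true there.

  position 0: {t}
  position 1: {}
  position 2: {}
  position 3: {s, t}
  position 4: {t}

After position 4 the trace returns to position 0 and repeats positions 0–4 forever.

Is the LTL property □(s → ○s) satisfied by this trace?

No

s → ○s must hold at every position from 0 onward. It fails at position 3, so □(s → ○s) is false.
Positions where s holds: 3.
Check ○s at each: 3→fails.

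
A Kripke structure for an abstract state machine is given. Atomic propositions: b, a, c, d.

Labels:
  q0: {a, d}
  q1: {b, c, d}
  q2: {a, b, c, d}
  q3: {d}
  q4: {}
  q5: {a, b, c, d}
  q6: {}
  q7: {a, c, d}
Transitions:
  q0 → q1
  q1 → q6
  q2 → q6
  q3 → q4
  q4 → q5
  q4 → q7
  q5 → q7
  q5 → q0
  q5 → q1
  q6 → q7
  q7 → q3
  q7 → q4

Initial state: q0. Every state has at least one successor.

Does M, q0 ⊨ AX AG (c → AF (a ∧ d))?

Yes

States satisfying AG (c → AF (a ∧ d)): {q0, q1, q2, q3, q4, q5, q6, q7}.
States satisfying AX AG (c → AF (a ∧ d)): {q0, q1, q2, q3, q4, q5, q6, q7}.
q0 ∈ Sat(AX AG (c → AF (a ∧ d))).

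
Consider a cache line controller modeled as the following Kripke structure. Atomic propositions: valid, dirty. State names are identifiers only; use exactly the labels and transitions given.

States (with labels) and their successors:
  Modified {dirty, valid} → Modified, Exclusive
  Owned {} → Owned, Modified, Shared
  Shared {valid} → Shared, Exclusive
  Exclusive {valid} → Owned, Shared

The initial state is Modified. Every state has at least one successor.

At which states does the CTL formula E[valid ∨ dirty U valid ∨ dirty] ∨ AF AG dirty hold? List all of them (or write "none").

States satisfying valid ∨ dirty: {Modified, Shared, Exclusive}.
States satisfying E[valid ∨ dirty U valid ∨ dirty]: {Modified, Shared, Exclusive}.
States satisfying AG dirty: ∅.
States satisfying AF AG dirty: ∅.
States satisfying E[valid ∨ dirty U valid ∨ dirty] ∨ AF AG dirty: {Modified, Shared, Exclusive}.

{Modified, Shared, Exclusive}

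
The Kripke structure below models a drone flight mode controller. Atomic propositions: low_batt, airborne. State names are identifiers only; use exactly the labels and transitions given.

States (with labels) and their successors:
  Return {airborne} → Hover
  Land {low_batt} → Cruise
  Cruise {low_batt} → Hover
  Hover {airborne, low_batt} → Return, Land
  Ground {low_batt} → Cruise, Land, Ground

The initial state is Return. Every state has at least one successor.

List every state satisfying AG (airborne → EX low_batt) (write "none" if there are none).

States satisfying airborne → EX low_batt: {Return, Land, Cruise, Hover, Ground}.
States satisfying AG (airborne → EX low_batt): {Return, Land, Cruise, Hover, Ground}.

{Return, Land, Cruise, Hover, Ground}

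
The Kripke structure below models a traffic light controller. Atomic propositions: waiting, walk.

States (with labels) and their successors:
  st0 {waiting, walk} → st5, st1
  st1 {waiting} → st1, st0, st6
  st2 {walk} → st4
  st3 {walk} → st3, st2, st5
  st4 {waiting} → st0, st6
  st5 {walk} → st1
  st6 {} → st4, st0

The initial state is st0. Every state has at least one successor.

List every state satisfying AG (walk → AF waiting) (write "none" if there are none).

States satisfying walk → AF waiting: {st0, st1, st2, st4, st5, st6}.
States satisfying AG (walk → AF waiting): {st0, st1, st2, st4, st5, st6}.

{st0, st1, st2, st4, st5, st6}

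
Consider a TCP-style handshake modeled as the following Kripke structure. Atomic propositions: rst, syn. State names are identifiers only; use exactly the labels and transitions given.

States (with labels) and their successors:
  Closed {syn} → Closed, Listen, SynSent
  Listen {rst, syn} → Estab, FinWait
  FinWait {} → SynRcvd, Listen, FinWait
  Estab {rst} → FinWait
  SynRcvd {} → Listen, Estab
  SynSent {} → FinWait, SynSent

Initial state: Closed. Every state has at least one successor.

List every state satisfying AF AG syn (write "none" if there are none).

none

States satisfying AG syn: ∅.
States satisfying AF AG syn: ∅.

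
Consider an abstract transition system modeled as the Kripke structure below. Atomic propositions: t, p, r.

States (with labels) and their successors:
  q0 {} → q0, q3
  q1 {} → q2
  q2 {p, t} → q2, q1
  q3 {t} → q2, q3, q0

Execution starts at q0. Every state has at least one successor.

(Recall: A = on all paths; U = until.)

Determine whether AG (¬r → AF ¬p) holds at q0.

Does not hold

States satisfying ¬r → AF ¬p: {q0, q1, q3}.
States satisfying AG (¬r → AF ¬p): ∅.
q2 is reachable from q0 and violates ¬r → AF ¬p, so AG fails at q0.
q0 ∉ Sat(AG (¬r → AF ¬p)).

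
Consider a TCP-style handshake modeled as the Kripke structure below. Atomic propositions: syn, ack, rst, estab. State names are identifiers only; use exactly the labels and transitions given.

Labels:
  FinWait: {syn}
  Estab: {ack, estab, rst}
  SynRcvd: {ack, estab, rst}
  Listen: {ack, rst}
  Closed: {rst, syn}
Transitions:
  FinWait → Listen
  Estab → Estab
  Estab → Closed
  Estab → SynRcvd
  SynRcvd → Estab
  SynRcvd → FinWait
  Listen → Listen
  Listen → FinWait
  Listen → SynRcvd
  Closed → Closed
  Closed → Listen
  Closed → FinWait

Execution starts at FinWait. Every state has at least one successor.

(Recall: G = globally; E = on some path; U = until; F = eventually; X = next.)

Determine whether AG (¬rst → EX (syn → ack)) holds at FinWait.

States satisfying ¬rst → EX (syn → ack): {FinWait, Estab, SynRcvd, Listen, Closed}.
States satisfying AG (¬rst → EX (syn → ack)): {FinWait, Estab, SynRcvd, Listen, Closed}.
Every state reachable from FinWait satisfies ¬rst → EX (syn → ack).
FinWait ∈ Sat(AG (¬rst → EX (syn → ack))).

Holds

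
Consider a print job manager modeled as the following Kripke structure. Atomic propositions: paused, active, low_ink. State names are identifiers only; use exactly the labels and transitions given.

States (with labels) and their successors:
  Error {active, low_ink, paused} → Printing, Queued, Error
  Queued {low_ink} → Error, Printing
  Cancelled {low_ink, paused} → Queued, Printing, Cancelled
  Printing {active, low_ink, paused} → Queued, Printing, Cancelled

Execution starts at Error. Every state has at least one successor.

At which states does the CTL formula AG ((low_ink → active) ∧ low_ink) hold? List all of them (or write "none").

none

States satisfying (low_ink → active) ∧ low_ink: {Error, Printing}.
States satisfying AG ((low_ink → active) ∧ low_ink): ∅.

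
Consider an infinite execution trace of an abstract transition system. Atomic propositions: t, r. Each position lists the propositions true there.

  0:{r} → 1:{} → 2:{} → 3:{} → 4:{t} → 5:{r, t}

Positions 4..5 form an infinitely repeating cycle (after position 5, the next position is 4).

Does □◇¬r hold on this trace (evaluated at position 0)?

Satisfied

◇¬r holds at every position 0..5, and those are all positions ever visited, so □◇¬r holds.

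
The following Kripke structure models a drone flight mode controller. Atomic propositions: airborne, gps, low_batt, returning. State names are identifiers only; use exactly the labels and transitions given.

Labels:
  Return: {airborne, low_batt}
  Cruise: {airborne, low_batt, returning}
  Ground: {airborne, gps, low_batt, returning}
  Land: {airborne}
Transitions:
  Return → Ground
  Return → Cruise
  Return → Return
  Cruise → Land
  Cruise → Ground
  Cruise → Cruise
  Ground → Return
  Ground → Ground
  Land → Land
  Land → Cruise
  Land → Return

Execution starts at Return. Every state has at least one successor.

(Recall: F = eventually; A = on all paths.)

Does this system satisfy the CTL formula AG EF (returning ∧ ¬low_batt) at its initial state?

States satisfying EF (returning ∧ ¬low_batt): ∅.
States satisfying AG EF (returning ∧ ¬low_batt): ∅.
Cruise is reachable from Return and violates EF (returning ∧ ¬low_batt), so AG fails at Return.
Return ∉ Sat(AG EF (returning ∧ ¬low_batt)).

Does not hold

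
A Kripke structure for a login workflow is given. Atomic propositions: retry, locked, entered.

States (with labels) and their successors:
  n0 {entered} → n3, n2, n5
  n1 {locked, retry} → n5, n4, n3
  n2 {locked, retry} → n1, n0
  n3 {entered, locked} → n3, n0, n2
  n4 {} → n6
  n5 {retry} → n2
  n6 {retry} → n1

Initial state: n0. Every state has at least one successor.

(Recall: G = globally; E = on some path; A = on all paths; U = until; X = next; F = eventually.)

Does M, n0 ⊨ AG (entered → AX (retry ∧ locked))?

States satisfying entered → AX (retry ∧ locked): {n1, n2, n4, n5, n6}.
States satisfying AG (entered → AX (retry ∧ locked)): ∅.
n0 is reachable from n0 and violates entered → AX (retry ∧ locked), so AG fails at n0.
n0 ∉ Sat(AG (entered → AX (retry ∧ locked))).

No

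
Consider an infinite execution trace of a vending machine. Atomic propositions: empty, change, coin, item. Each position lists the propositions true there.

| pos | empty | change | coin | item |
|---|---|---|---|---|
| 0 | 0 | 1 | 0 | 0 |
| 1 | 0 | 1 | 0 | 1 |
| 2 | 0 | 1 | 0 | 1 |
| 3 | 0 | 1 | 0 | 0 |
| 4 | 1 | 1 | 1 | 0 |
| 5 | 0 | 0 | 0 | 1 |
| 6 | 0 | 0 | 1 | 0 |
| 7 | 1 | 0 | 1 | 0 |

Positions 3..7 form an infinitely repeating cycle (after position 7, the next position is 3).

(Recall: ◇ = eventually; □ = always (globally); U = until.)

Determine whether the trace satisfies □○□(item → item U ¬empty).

Yes

○□(item → item U ¬empty) holds at every position 0..7, and those are all positions ever visited, so □○□(item → item U ¬empty) holds.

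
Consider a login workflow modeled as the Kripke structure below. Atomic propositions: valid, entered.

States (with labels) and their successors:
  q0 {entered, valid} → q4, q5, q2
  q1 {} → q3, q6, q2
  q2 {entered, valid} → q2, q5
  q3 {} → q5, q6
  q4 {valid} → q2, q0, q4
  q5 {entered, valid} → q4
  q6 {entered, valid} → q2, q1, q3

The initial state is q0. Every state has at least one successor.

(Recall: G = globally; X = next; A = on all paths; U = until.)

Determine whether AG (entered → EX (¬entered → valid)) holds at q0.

States satisfying entered → EX (¬entered → valid): {q0, q1, q2, q3, q4, q5, q6}.
States satisfying AG (entered → EX (¬entered → valid)): {q0, q1, q2, q3, q4, q5, q6}.
Every state reachable from q0 satisfies entered → EX (¬entered → valid).
q0 ∈ Sat(AG (entered → EX (¬entered → valid))).

Satisfied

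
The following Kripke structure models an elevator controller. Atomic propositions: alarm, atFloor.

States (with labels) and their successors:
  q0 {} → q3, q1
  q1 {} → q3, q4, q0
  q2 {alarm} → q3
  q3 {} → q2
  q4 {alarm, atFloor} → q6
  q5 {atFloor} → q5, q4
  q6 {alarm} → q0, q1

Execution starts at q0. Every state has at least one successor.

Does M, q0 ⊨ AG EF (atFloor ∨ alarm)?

Yes

States satisfying EF (atFloor ∨ alarm): {q0, q1, q2, q3, q4, q5, q6}.
States satisfying AG EF (atFloor ∨ alarm): {q0, q1, q2, q3, q4, q5, q6}.
Every state reachable from q0 satisfies EF (atFloor ∨ alarm).
q0 ∈ Sat(AG EF (atFloor ∨ alarm)).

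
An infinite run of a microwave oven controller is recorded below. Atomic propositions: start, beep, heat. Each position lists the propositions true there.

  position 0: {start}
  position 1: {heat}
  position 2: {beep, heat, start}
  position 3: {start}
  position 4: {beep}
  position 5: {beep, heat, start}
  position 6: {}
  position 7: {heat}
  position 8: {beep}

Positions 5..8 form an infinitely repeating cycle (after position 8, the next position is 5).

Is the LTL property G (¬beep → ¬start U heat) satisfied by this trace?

Does not hold

¬beep → ¬start U heat must hold at every position from 0 onward. It fails at position 0, so G (¬beep → ¬start U heat) is false.
Positions where ¬beep holds: 0, 1, 3, 6, 7.
Check ¬start U heat at each: 0→fails, 1→ok, 3→fails, 6→ok, 7→ok.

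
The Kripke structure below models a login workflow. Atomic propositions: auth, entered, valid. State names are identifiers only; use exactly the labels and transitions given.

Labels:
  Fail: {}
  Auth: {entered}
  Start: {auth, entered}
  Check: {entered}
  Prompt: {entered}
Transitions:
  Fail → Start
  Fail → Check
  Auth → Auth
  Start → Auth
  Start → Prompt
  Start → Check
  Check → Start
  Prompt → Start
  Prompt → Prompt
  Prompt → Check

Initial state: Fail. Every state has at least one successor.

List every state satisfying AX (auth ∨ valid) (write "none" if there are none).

{Check}

States satisfying auth ∨ valid: {Start}.
States satisfying AX (auth ∨ valid): {Check}.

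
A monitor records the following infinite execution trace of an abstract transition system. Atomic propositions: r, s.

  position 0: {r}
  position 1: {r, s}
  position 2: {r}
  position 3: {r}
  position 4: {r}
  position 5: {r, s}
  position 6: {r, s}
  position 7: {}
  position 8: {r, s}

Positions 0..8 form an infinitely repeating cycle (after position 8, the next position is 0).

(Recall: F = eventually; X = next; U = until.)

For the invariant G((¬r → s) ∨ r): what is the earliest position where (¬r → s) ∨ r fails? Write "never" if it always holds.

Check (¬r → s) ∨ r at each position in order: 0 ✓, 1 ✓, 2 ✓, 3 ✓, 4 ✓, 5 ✓, 6 ✓.
At position 7 the labels are {}, so (¬r → s) ∨ r is false there. This is the first violation.

7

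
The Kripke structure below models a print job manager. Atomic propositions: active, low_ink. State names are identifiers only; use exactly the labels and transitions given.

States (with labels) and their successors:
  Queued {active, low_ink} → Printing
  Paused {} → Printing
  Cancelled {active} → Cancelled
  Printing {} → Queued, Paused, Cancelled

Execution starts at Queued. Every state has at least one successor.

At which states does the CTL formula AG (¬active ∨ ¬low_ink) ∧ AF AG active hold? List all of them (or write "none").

States satisfying ¬active ∨ ¬low_ink: {Paused, Cancelled, Printing}.
States satisfying AG (¬active ∨ ¬low_ink): {Cancelled}.
States satisfying AG active: {Cancelled}.
States satisfying AF AG active: {Cancelled}.
States satisfying AG (¬active ∨ ¬low_ink) ∧ AF AG active: {Cancelled}.

{Cancelled}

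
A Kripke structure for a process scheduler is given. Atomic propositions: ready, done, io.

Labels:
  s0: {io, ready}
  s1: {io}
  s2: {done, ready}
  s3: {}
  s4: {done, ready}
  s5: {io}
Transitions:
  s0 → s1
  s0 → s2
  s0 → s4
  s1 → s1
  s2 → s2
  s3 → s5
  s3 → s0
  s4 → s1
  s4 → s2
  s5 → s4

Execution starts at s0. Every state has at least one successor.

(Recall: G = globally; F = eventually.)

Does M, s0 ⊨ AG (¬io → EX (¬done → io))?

Yes

States satisfying ¬io → EX (¬done → io): {s0, s1, s2, s3, s4, s5}.
States satisfying AG (¬io → EX (¬done → io)): {s0, s1, s2, s3, s4, s5}.
Every state reachable from s0 satisfies ¬io → EX (¬done → io).
s0 ∈ Sat(AG (¬io → EX (¬done → io))).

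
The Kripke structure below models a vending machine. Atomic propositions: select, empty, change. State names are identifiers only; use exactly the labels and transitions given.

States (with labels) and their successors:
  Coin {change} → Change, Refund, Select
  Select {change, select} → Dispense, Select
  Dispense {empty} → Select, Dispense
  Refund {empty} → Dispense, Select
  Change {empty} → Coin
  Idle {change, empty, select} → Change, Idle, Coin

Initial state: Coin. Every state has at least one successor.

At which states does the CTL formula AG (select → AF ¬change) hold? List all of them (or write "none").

States satisfying select → AF ¬change: {Coin, Dispense, Refund, Change}.
States satisfying AG (select → AF ¬change): ∅.

none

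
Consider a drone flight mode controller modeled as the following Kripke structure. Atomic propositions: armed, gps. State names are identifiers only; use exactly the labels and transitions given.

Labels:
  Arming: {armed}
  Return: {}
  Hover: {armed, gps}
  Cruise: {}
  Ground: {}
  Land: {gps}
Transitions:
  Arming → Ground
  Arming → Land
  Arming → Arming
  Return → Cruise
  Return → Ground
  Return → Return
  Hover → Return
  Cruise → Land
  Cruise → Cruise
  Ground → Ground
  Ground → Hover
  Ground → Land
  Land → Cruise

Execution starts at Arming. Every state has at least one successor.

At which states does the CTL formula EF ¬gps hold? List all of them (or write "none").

States satisfying ¬gps: {Arming, Return, Cruise, Ground}.
States satisfying EF ¬gps: {Arming, Return, Hover, Cruise, Ground, Land}.

{Arming, Return, Hover, Cruise, Ground, Land}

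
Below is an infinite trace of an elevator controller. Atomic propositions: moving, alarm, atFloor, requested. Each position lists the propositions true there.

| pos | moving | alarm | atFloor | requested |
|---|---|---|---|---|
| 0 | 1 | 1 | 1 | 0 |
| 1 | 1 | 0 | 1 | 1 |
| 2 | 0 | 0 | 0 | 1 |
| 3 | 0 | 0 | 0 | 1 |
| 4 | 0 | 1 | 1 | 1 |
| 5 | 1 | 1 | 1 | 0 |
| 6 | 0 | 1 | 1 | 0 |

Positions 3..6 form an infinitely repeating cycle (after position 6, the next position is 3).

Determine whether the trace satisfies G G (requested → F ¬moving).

G (requested → F ¬moving) holds at every position 0..6, and those are all positions ever visited, so G G (requested → F ¬moving) holds.

Yes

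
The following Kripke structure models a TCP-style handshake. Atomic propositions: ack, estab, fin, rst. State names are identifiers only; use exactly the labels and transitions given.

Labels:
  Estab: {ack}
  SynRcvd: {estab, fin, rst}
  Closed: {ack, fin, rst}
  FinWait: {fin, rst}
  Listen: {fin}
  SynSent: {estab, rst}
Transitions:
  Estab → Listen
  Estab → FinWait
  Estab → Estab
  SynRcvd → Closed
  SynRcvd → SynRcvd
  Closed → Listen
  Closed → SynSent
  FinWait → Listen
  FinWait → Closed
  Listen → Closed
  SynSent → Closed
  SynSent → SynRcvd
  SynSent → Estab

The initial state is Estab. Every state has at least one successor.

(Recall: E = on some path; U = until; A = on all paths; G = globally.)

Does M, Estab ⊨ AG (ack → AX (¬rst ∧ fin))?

No

States satisfying ack → AX (¬rst ∧ fin): {SynRcvd, FinWait, Listen, SynSent}.
States satisfying AG (ack → AX (¬rst ∧ fin)): ∅.
Closed is reachable from Estab and violates ack → AX (¬rst ∧ fin), so AG fails at Estab.
Estab ∉ Sat(AG (ack → AX (¬rst ∧ fin))).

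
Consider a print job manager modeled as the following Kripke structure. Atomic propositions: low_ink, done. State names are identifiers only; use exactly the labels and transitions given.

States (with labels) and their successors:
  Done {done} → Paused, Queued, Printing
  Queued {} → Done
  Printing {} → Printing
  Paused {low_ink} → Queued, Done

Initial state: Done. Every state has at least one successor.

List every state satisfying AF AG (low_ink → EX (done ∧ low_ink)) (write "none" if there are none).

{Printing}

States satisfying AG (low_ink → EX (done ∧ low_ink)): {Printing}.
States satisfying AF AG (low_ink → EX (done ∧ low_ink)): {Printing}.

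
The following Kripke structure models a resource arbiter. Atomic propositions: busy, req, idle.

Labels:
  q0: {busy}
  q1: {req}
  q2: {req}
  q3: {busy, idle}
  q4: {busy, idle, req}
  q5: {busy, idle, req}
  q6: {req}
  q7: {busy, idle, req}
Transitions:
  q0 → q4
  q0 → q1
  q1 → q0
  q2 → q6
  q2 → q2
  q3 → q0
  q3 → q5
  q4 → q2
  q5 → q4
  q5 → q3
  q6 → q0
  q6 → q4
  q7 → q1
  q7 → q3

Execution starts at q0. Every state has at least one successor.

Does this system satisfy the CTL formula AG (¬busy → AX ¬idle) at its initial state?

States satisfying ¬busy → AX ¬idle: {q0, q1, q2, q3, q4, q5, q7}.
States satisfying AG (¬busy → AX ¬idle): ∅.
q6 is reachable from q0 and violates ¬busy → AX ¬idle, so AG fails at q0.
q0 ∉ Sat(AG (¬busy → AX ¬idle)).

Violated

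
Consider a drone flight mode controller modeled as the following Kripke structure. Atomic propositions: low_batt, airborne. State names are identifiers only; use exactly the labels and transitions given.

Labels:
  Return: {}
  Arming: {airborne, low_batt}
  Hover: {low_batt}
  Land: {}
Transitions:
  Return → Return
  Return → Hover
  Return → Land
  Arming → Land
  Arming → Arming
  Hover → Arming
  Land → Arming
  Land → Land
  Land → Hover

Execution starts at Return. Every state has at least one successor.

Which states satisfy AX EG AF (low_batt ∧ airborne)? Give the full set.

{Hover}

States satisfying EG AF (low_batt ∧ airborne): {Arming, Hover}.
States satisfying AX EG AF (low_batt ∧ airborne): {Hover}.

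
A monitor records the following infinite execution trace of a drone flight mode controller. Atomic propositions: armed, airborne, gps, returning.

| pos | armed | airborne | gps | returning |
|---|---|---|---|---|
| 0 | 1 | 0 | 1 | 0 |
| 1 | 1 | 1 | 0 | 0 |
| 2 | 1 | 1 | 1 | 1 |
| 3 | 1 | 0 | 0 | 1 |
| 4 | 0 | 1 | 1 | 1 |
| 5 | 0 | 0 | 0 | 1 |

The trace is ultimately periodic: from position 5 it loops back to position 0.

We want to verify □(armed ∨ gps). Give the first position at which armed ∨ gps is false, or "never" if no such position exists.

Check armed ∨ gps at each position in order: 0 ✓, 1 ✓, 2 ✓, 3 ✓, 4 ✓.
At position 5 the labels are {returning}, so armed ∨ gps is false there. This is the first violation.

5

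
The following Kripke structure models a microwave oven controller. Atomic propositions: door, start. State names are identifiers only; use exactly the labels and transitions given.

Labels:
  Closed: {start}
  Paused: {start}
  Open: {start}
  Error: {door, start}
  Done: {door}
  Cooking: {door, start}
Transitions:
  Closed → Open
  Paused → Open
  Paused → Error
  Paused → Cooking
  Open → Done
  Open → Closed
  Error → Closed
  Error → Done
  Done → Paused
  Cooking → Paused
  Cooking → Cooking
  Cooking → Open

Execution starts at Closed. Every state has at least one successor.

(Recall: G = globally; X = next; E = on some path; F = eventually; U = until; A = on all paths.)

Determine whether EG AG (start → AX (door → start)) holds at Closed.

Violated

States satisfying AG (start → AX (door → start)): ∅.
States satisfying EG AG (start → AX (door → start)): ∅.
No suitable path/successor from Closed witnesses the formula.
Closed ∉ Sat(EG AG (start → AX (door → start))).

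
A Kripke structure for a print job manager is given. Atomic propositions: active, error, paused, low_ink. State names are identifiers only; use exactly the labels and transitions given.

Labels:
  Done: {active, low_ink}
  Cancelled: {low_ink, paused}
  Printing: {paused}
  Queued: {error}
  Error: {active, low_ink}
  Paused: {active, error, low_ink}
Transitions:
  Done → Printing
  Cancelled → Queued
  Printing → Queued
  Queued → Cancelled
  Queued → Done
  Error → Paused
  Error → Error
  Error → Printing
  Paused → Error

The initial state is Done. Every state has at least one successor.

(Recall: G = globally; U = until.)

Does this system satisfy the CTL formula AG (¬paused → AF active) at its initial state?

States satisfying ¬paused → AF active: {Done, Cancelled, Printing, Error, Paused}.
States satisfying AG (¬paused → AF active): ∅.
Queued is reachable from Done and violates ¬paused → AF active, so AG fails at Done.
Done ∉ Sat(AG (¬paused → AF active)).

Does not hold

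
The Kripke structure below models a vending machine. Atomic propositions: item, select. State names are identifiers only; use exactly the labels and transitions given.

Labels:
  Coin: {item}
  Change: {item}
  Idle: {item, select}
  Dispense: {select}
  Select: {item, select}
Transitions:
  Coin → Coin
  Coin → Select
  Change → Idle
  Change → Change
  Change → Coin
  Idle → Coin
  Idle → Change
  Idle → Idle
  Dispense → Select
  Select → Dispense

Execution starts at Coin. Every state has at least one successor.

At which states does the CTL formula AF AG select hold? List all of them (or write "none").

{Dispense, Select}

States satisfying AG select: {Dispense, Select}.
States satisfying AF AG select: {Dispense, Select}.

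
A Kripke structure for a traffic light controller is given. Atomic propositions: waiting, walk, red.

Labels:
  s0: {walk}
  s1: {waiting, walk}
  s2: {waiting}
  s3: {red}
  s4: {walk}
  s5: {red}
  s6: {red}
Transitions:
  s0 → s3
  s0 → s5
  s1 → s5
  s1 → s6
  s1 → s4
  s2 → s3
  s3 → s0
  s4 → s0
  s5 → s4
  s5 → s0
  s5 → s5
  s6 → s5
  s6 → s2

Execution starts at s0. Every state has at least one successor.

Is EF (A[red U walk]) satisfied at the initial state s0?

States satisfying A[red U walk]: {s0, s1, s3, s4}.
States satisfying EF (A[red U walk]): {s0, s1, s2, s3, s4, s5, s6}.
Some path from s0 reaches a state where A[red U walk] holds.
s0 ∈ Sat(EF (A[red U walk])).

Holds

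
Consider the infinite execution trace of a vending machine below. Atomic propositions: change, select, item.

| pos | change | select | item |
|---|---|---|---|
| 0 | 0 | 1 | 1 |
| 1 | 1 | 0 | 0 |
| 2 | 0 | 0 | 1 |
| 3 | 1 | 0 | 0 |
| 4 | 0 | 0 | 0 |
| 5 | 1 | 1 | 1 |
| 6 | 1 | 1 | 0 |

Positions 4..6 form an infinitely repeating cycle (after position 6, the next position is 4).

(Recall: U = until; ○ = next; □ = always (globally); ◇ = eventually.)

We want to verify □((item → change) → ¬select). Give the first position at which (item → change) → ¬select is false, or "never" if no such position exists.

Check (item → change) → ¬select at each position in order: 0 ✓, 1 ✓, 2 ✓, 3 ✓, 4 ✓.
At position 5 the labels are {change, item, select}, so (item → change) → ¬select is false there. This is the first violation.

5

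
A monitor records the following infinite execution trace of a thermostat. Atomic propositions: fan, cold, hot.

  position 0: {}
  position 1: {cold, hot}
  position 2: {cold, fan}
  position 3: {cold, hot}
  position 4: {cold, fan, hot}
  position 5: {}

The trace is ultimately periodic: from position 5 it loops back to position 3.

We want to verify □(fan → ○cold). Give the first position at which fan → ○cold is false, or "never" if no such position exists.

4

Check fan → ○cold at each position in order: 0 ✓, 1 ✓, 2 ✓, 3 ✓.
At position 4 the labels are {cold, fan, hot} and the next position 5 has {}, so fan → ○cold is false there. This is the first violation.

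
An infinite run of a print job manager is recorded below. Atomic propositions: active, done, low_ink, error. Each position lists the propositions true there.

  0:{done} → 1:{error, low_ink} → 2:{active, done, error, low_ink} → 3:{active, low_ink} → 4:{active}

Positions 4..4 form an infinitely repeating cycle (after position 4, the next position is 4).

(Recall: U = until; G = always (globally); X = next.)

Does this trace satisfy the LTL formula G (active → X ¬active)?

active → X ¬active must hold at every position from 0 onward. It fails at position 2, so G (active → X ¬active) is false.
Positions where active holds: 2, 3, 4.
Check X ¬active at each: 2→fails, 3→fails, 4→fails.

Does not hold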